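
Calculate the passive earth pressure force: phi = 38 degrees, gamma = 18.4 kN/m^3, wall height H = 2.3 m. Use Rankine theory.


Result: 204.59 kN/m

Derivation:
Compute passive earth pressure coefficient:
Kp = tan^2(45 + phi/2) = tan^2(64.0) = 4.203746
Compute passive force:
Pp = 0.5 * Kp * gamma * H^2
Pp = 0.5 * 4.203746 * 18.4 * 2.3^2
Pp = 204.59 kN/m


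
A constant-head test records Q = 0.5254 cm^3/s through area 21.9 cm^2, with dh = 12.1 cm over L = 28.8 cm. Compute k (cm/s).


Compute hydraulic gradient:
i = dh / L = 12.1 / 28.8 = 0.420139
Then apply Darcy's law:
k = Q / (A * i)
k = 0.5254 / (21.9 * 0.420139)
k = 0.5254 / 9.20104
k = 0.057102 cm/s


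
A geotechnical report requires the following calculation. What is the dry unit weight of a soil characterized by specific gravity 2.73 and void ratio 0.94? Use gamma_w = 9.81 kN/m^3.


Using gamma_d = Gs * gamma_w / (1 + e)
gamma_d = 2.73 * 9.81 / (1 + 0.94)
gamma_d = 2.73 * 9.81 / 1.94
gamma_d = 13.805 kN/m^3


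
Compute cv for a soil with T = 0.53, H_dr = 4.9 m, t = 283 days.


Using cv = T * H_dr^2 / t
H_dr^2 = 4.9^2 = 24.01
cv = 0.53 * 24.01 / 283
cv = 0.04497 m^2/day


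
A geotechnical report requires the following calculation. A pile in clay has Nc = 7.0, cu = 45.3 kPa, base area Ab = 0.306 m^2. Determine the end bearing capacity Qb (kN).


Using Qb = Nc * cu * Ab
Qb = 7.0 * 45.3 * 0.306
Qb = 97.03 kN


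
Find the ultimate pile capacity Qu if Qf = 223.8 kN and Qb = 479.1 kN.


Using Qu = Qf + Qb
Qu = 223.8 + 479.1
Qu = 702.9 kN


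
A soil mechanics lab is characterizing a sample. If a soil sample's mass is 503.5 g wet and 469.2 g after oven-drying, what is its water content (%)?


Using w = (m_wet - m_dry) / m_dry * 100
m_wet - m_dry = 503.5 - 469.2 = 34.3 g
w = 34.3 / 469.2 * 100
w = 7.31 %


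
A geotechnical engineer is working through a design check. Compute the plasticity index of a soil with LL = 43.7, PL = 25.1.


Result: 18.6

Derivation:
Using PI = LL - PL
PI = 43.7 - 25.1
PI = 18.6


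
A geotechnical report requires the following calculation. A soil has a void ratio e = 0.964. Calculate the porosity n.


Result: 0.4908

Derivation:
Using the relation n = e / (1 + e)
n = 0.964 / (1 + 0.964)
n = 0.964 / 1.964
n = 0.4908


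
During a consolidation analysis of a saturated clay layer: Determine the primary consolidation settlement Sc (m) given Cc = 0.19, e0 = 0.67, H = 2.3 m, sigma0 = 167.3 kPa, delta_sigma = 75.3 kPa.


Using Sc = Cc * H / (1 + e0) * log10((sigma0 + delta_sigma) / sigma0)
Stress ratio = (167.3 + 75.3) / 167.3 = 1.45009
log10(1.45009) = 0.161395
Cc * H / (1 + e0) = 0.19 * 2.3 / (1 + 0.67) = 0.261677
Sc = 0.261677 * 0.161395
Sc = 0.0422 m


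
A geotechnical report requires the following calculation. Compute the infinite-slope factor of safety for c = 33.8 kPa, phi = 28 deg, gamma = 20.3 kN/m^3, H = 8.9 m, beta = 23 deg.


Result: 1.773

Derivation:
Using Fs = c / (gamma*H*sin(beta)*cos(beta)) + tan(phi)/tan(beta)
Cohesion contribution = 33.8 / (20.3*8.9*sin(23)*cos(23))
Cohesion contribution = 0.520148
Friction contribution = tan(28)/tan(23) = 1.25263
Fs = 0.520148 + 1.25263
Fs = 1.773


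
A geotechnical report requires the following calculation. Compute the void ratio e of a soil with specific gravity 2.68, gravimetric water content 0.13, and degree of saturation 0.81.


Result: 0.4301

Derivation:
Using the relation e = Gs * w / S
e = 2.68 * 0.13 / 0.81
e = 0.4301


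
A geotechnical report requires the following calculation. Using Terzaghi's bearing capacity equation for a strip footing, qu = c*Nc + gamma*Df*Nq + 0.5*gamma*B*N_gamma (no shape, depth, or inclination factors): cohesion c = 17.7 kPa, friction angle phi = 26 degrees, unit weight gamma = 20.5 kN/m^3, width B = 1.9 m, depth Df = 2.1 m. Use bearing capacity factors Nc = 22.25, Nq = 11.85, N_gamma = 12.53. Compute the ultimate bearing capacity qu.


Result: 1147.99 kPa

Derivation:
Compute qu = c*Nc + gamma*Df*Nq + 0.5*gamma*B*N_gamma
Term 1: 17.7 * 22.25 = 393.825
Term 2: 20.5 * 2.1 * 11.85 = 510.1425
Term 3: 0.5 * 20.5 * 1.9 * 12.53 = 244.02175
qu = 393.825 + 510.1425 + 244.02175
qu = 1147.99 kPa


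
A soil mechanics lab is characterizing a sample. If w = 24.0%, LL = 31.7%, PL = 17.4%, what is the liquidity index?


First compute the plasticity index:
PI = LL - PL = 31.7 - 17.4 = 14.3
Then compute the liquidity index:
LI = (w - PL) / PI
LI = (24.0 - 17.4) / 14.3
LI = 0.462


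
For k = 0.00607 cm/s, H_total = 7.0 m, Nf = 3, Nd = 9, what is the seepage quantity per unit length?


Convert k to m/s for unit consistency with H:
k = 0.00607 cm/s = 0.00607 / 100 m/s = 6.07e-05 m/s
Using q = k * H * Nf / Nd
Nf / Nd = 3 / 9 = 0.3333
q = 6.07e-05 * 7.0 * 0.3333
q = 0.0001416 m^3/s per m


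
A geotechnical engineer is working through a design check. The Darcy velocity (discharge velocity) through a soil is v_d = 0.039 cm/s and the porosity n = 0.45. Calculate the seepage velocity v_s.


Using v_s = v_d / n
v_s = 0.039 / 0.45
v_s = 0.08667 cm/s


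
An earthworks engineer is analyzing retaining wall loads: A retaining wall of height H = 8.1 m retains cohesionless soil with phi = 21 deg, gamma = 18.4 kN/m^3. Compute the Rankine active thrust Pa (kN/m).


Compute active earth pressure coefficient:
Ka = tan^2(45 - phi/2) = tan^2(34.5) = 0.472355
Compute active force:
Pa = 0.5 * Ka * gamma * H^2
Pa = 0.5 * 0.472355 * 18.4 * 8.1^2
Pa = 285.12 kN/m


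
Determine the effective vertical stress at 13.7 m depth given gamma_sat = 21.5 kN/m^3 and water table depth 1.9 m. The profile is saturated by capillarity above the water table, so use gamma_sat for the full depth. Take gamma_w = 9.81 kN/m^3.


Total stress = gamma_sat * depth
sigma = 21.5 * 13.7 = 294.55 kPa
Pore water pressure u = gamma_w * (depth - d_wt)
u = 9.81 * (13.7 - 1.9) = 115.758 kPa
Effective stress = sigma - u
sigma' = 294.55 - 115.758 = 178.79 kPa


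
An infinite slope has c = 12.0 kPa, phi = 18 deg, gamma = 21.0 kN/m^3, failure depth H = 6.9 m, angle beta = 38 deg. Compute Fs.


Using Fs = c / (gamma*H*sin(beta)*cos(beta)) + tan(phi)/tan(beta)
Cohesion contribution = 12.0 / (21.0*6.9*sin(38)*cos(38))
Cohesion contribution = 0.170702
Friction contribution = tan(18)/tan(38) = 0.415878
Fs = 0.170702 + 0.415878
Fs = 0.587


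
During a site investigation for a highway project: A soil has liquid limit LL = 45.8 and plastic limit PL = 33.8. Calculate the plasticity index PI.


Result: 12.0

Derivation:
Using PI = LL - PL
PI = 45.8 - 33.8
PI = 12.0


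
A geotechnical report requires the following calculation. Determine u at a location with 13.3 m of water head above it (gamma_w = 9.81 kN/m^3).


Using u = gamma_w * h_w
u = 9.81 * 13.3
u = 130.47 kPa


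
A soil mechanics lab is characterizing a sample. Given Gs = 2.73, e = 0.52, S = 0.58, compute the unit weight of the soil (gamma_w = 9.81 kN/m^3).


Result: 19.566 kN/m^3

Derivation:
Using gamma = gamma_w * (Gs + S*e) / (1 + e)
Numerator: Gs + S*e = 2.73 + 0.58*0.52 = 3.0316
Denominator: 1 + e = 1 + 0.52 = 1.52
gamma = 9.81 * 3.0316 / 1.52
gamma = 19.566 kN/m^3


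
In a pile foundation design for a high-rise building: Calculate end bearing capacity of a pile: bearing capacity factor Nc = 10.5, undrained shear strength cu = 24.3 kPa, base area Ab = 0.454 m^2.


Using Qb = Nc * cu * Ab
Qb = 10.5 * 24.3 * 0.454
Qb = 115.84 kN


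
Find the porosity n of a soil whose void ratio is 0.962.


Result: 0.4903

Derivation:
Using the relation n = e / (1 + e)
n = 0.962 / (1 + 0.962)
n = 0.962 / 1.962
n = 0.4903


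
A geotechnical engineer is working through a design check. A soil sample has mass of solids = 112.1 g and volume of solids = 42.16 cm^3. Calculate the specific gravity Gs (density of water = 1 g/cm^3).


Using Gs = m_s / (V_s * rho_w)
Since rho_w = 1 g/cm^3:
Gs = 112.1 / 42.16
Gs = 2.659


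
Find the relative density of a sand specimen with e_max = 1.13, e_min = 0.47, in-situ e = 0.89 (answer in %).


Using Dr = (e_max - e) / (e_max - e_min) * 100
e_max - e = 1.13 - 0.89 = 0.24
e_max - e_min = 1.13 - 0.47 = 0.66
Dr = 0.24 / 0.66 * 100
Dr = 36.36 %


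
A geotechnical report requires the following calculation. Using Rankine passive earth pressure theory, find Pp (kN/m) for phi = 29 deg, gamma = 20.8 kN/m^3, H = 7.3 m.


Result: 1597.28 kN/m

Derivation:
Compute passive earth pressure coefficient:
Kp = tan^2(45 + phi/2) = tan^2(59.5) = 2.88206
Compute passive force:
Pp = 0.5 * Kp * gamma * H^2
Pp = 0.5 * 2.88206 * 20.8 * 7.3^2
Pp = 1597.28 kN/m


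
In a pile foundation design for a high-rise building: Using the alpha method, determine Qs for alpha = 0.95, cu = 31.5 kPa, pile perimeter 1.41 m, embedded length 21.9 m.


Result: 924.05 kN

Derivation:
Using Qs = alpha * cu * perimeter * L
Qs = 0.95 * 31.5 * 1.41 * 21.9
Qs = 924.05 kN


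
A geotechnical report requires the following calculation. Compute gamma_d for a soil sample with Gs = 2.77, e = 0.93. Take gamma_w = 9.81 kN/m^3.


Using gamma_d = Gs * gamma_w / (1 + e)
gamma_d = 2.77 * 9.81 / (1 + 0.93)
gamma_d = 2.77 * 9.81 / 1.93
gamma_d = 14.08 kN/m^3


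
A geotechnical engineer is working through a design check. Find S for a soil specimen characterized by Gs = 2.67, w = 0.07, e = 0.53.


Using S = Gs * w / e
S = 2.67 * 0.07 / 0.53
S = 0.3526


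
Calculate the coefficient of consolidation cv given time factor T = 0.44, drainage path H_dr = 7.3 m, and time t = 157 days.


Result: 0.14935 m^2/day

Derivation:
Using cv = T * H_dr^2 / t
H_dr^2 = 7.3^2 = 53.29
cv = 0.44 * 53.29 / 157
cv = 0.14935 m^2/day


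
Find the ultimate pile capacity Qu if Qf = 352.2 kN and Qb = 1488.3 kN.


Using Qu = Qf + Qb
Qu = 352.2 + 1488.3
Qu = 1840.5 kN


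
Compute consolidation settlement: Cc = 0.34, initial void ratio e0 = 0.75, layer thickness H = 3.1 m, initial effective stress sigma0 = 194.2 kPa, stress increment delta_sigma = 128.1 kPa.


Result: 0.1325 m

Derivation:
Using Sc = Cc * H / (1 + e0) * log10((sigma0 + delta_sigma) / sigma0)
Stress ratio = (194.2 + 128.1) / 194.2 = 1.65963
log10(1.65963) = 0.220011
Cc * H / (1 + e0) = 0.34 * 3.1 / (1 + 0.75) = 0.602286
Sc = 0.602286 * 0.220011
Sc = 0.1325 m


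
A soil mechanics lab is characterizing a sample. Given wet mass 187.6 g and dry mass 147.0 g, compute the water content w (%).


Using w = (m_wet - m_dry) / m_dry * 100
m_wet - m_dry = 187.6 - 147.0 = 40.6 g
w = 40.6 / 147.0 * 100
w = 27.62 %


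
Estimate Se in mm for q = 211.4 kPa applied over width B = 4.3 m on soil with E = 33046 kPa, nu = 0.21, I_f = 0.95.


Result: 24.98 mm

Derivation:
Using Se = q * B * (1 - nu^2) * I_f / E
1 - nu^2 = 1 - 0.21^2 = 0.9559
Se = 211.4 * 4.3 * 0.9559 * 0.95 / 33046
Se = 0.024980 m
Convert to mm: Se = 0.024980 * 1000 = 24.98 mm


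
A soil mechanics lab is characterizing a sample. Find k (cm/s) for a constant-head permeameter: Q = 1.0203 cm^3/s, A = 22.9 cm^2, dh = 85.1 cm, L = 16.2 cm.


Compute hydraulic gradient:
i = dh / L = 85.1 / 16.2 = 5.25309
Then apply Darcy's law:
k = Q / (A * i)
k = 1.0203 / (22.9 * 5.25309)
k = 1.0203 / 120.296
k = 0.008482 cm/s


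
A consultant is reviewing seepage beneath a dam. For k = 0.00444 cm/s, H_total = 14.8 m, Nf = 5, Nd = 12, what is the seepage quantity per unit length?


Convert k to m/s for unit consistency with H:
k = 0.00444 cm/s = 0.00444 / 100 m/s = 4.44e-05 m/s
Using q = k * H * Nf / Nd
Nf / Nd = 5 / 12 = 0.4167
q = 4.44e-05 * 14.8 * 0.4167
q = 0.0002738 m^3/s per m


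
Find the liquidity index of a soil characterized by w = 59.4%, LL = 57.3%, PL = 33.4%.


First compute the plasticity index:
PI = LL - PL = 57.3 - 33.4 = 23.9
Then compute the liquidity index:
LI = (w - PL) / PI
LI = (59.4 - 33.4) / 23.9
LI = 1.088


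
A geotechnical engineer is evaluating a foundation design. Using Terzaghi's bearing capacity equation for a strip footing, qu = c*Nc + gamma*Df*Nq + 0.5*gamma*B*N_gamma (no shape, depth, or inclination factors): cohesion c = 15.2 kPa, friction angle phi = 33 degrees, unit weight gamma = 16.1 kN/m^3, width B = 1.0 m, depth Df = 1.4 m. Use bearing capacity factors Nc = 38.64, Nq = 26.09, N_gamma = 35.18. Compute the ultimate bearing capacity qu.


Result: 1458.6 kPa

Derivation:
Compute qu = c*Nc + gamma*Df*Nq + 0.5*gamma*B*N_gamma
Term 1: 15.2 * 38.64 = 587.328
Term 2: 16.1 * 1.4 * 26.09 = 588.0686
Term 3: 0.5 * 16.1 * 1.0 * 35.18 = 283.199
qu = 587.328 + 588.0686 + 283.199
qu = 1458.6 kPa


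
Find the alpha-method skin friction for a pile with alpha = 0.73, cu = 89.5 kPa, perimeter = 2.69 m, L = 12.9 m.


Result: 2267.19 kN

Derivation:
Using Qs = alpha * cu * perimeter * L
Qs = 0.73 * 89.5 * 2.69 * 12.9
Qs = 2267.19 kN


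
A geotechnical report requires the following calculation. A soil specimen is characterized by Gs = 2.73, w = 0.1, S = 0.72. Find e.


Using the relation e = Gs * w / S
e = 2.73 * 0.1 / 0.72
e = 0.3792


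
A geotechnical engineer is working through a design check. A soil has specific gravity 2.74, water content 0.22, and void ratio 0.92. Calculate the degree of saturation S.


Using S = Gs * w / e
S = 2.74 * 0.22 / 0.92
S = 0.6552


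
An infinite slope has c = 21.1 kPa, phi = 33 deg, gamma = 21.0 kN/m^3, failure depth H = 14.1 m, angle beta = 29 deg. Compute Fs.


Using Fs = c / (gamma*H*sin(beta)*cos(beta)) + tan(phi)/tan(beta)
Cohesion contribution = 21.1 / (21.0*14.1*sin(29)*cos(29))
Cohesion contribution = 0.168056
Friction contribution = tan(33)/tan(29) = 1.17156
Fs = 0.168056 + 1.17156
Fs = 1.34


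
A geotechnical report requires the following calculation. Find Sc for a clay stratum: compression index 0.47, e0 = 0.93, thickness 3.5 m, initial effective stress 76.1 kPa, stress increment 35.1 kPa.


Using Sc = Cc * H / (1 + e0) * log10((sigma0 + delta_sigma) / sigma0)
Stress ratio = (76.1 + 35.1) / 76.1 = 1.46124
log10(1.46124) = 0.16472
Cc * H / (1 + e0) = 0.47 * 3.5 / (1 + 0.93) = 0.852332
Sc = 0.852332 * 0.16472
Sc = 0.1404 m


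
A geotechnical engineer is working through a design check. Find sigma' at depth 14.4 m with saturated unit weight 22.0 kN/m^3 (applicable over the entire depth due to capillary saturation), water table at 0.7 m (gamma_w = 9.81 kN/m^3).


Total stress = gamma_sat * depth
sigma = 22.0 * 14.4 = 316.8 kPa
Pore water pressure u = gamma_w * (depth - d_wt)
u = 9.81 * (14.4 - 0.7) = 134.397 kPa
Effective stress = sigma - u
sigma' = 316.8 - 134.397 = 182.4 kPa


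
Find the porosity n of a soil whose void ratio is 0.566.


Using the relation n = e / (1 + e)
n = 0.566 / (1 + 0.566)
n = 0.566 / 1.566
n = 0.3614


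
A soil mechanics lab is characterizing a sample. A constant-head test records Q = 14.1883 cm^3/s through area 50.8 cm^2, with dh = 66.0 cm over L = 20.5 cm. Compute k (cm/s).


Compute hydraulic gradient:
i = dh / L = 66.0 / 20.5 = 3.21951
Then apply Darcy's law:
k = Q / (A * i)
k = 14.1883 / (50.8 * 3.21951)
k = 14.1883 / 163.551
k = 0.086751 cm/s


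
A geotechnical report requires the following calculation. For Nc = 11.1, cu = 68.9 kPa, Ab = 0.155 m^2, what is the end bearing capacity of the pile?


Result: 118.54 kN

Derivation:
Using Qb = Nc * cu * Ab
Qb = 11.1 * 68.9 * 0.155
Qb = 118.54 kN


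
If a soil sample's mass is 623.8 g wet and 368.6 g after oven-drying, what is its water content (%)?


Using w = (m_wet - m_dry) / m_dry * 100
m_wet - m_dry = 623.8 - 368.6 = 255.2 g
w = 255.2 / 368.6 * 100
w = 69.23 %


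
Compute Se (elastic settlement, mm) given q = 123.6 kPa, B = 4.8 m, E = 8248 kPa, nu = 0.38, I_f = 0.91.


Using Se = q * B * (1 - nu^2) * I_f / E
1 - nu^2 = 1 - 0.38^2 = 0.8556
Se = 123.6 * 4.8 * 0.8556 * 0.91 / 8248
Se = 0.056005 m
Convert to mm: Se = 0.056005 * 1000 = 56.005 mm


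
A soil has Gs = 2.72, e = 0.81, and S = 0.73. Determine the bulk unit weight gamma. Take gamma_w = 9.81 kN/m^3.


Using gamma = gamma_w * (Gs + S*e) / (1 + e)
Numerator: Gs + S*e = 2.72 + 0.73*0.81 = 3.3113
Denominator: 1 + e = 1 + 0.81 = 1.81
gamma = 9.81 * 3.3113 / 1.81
gamma = 17.947 kN/m^3


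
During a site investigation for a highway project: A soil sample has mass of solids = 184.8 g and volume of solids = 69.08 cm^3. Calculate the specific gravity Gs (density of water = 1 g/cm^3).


Using Gs = m_s / (V_s * rho_w)
Since rho_w = 1 g/cm^3:
Gs = 184.8 / 69.08
Gs = 2.675


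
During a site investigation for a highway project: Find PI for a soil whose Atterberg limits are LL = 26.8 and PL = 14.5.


Using PI = LL - PL
PI = 26.8 - 14.5
PI = 12.3


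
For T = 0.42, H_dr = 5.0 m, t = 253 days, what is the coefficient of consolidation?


Using cv = T * H_dr^2 / t
H_dr^2 = 5.0^2 = 25.0
cv = 0.42 * 25.0 / 253
cv = 0.0415 m^2/day


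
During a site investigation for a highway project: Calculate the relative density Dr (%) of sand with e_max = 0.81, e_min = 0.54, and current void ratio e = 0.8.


Result: 3.7 %

Derivation:
Using Dr = (e_max - e) / (e_max - e_min) * 100
e_max - e = 0.81 - 0.8 = 0.01
e_max - e_min = 0.81 - 0.54 = 0.27
Dr = 0.01 / 0.27 * 100
Dr = 3.7 %


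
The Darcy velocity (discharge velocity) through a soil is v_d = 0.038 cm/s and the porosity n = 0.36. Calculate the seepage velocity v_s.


Using v_s = v_d / n
v_s = 0.038 / 0.36
v_s = 0.10556 cm/s


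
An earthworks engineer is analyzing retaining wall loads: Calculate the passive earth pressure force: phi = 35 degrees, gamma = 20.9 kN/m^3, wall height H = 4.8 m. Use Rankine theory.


Result: 888.48 kN/m

Derivation:
Compute passive earth pressure coefficient:
Kp = tan^2(45 + phi/2) = tan^2(62.5) = 3.690172
Compute passive force:
Pp = 0.5 * Kp * gamma * H^2
Pp = 0.5 * 3.690172 * 20.9 * 4.8^2
Pp = 888.48 kN/m


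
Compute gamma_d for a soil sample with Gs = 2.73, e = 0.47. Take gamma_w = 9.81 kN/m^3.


Using gamma_d = Gs * gamma_w / (1 + e)
gamma_d = 2.73 * 9.81 / (1 + 0.47)
gamma_d = 2.73 * 9.81 / 1.47
gamma_d = 18.219 kN/m^3


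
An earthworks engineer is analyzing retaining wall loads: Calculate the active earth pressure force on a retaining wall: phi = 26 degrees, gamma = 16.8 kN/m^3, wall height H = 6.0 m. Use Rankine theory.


Compute active earth pressure coefficient:
Ka = tan^2(45 - phi/2) = tan^2(32.0) = 0.390462
Compute active force:
Pa = 0.5 * Ka * gamma * H^2
Pa = 0.5 * 0.390462 * 16.8 * 6.0^2
Pa = 118.08 kN/m


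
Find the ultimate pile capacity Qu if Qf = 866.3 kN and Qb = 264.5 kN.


Using Qu = Qf + Qb
Qu = 866.3 + 264.5
Qu = 1130.8 kN


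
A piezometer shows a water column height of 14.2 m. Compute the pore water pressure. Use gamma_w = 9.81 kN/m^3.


Result: 139.3 kPa

Derivation:
Using u = gamma_w * h_w
u = 9.81 * 14.2
u = 139.3 kPa


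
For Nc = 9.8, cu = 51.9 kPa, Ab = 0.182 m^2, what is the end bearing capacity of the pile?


Using Qb = Nc * cu * Ab
Qb = 9.8 * 51.9 * 0.182
Qb = 92.57 kN


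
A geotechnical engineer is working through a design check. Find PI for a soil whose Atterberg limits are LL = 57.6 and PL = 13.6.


Result: 44.0

Derivation:
Using PI = LL - PL
PI = 57.6 - 13.6
PI = 44.0


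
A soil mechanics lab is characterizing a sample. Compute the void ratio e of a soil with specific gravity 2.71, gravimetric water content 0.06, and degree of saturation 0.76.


Using the relation e = Gs * w / S
e = 2.71 * 0.06 / 0.76
e = 0.2139


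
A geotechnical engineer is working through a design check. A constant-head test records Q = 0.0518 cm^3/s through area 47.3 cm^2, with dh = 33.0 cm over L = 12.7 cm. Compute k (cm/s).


Compute hydraulic gradient:
i = dh / L = 33.0 / 12.7 = 2.59843
Then apply Darcy's law:
k = Q / (A * i)
k = 0.0518 / (47.3 * 2.59843)
k = 0.0518 / 122.906
k = 0.000421 cm/s


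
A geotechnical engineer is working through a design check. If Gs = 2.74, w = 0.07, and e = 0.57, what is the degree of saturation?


Result: 0.3365

Derivation:
Using S = Gs * w / e
S = 2.74 * 0.07 / 0.57
S = 0.3365


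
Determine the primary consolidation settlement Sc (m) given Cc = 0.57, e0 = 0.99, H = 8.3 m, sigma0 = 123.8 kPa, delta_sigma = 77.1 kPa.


Using Sc = Cc * H / (1 + e0) * log10((sigma0 + delta_sigma) / sigma0)
Stress ratio = (123.8 + 77.1) / 123.8 = 1.62278
log10(1.62278) = 0.210259
Cc * H / (1 + e0) = 0.57 * 8.3 / (1 + 0.99) = 2.37739
Sc = 2.37739 * 0.210259
Sc = 0.4999 m


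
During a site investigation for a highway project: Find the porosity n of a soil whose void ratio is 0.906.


Result: 0.4753

Derivation:
Using the relation n = e / (1 + e)
n = 0.906 / (1 + 0.906)
n = 0.906 / 1.906
n = 0.4753


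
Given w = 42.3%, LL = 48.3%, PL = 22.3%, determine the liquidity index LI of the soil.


First compute the plasticity index:
PI = LL - PL = 48.3 - 22.3 = 26.0
Then compute the liquidity index:
LI = (w - PL) / PI
LI = (42.3 - 22.3) / 26.0
LI = 0.769


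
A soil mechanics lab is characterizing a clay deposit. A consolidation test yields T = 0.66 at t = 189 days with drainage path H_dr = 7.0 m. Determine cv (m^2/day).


Result: 0.17111 m^2/day

Derivation:
Using cv = T * H_dr^2 / t
H_dr^2 = 7.0^2 = 49.0
cv = 0.66 * 49.0 / 189
cv = 0.17111 m^2/day


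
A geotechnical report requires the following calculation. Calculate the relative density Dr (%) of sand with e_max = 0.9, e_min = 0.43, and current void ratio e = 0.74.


Result: 34.04 %

Derivation:
Using Dr = (e_max - e) / (e_max - e_min) * 100
e_max - e = 0.9 - 0.74 = 0.16
e_max - e_min = 0.9 - 0.43 = 0.47
Dr = 0.16 / 0.47 * 100
Dr = 34.04 %


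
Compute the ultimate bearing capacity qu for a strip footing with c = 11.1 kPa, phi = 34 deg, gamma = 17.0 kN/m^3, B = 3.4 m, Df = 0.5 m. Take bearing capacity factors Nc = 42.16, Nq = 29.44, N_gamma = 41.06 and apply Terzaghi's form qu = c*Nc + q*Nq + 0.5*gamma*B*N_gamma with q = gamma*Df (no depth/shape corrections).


Compute qu = c*Nc + gamma*Df*Nq + 0.5*gamma*B*N_gamma
Term 1: 11.1 * 42.16 = 467.976
Term 2: 17.0 * 0.5 * 29.44 = 250.24
Term 3: 0.5 * 17.0 * 3.4 * 41.06 = 1186.634
qu = 467.976 + 250.24 + 1186.634
qu = 1904.85 kPa


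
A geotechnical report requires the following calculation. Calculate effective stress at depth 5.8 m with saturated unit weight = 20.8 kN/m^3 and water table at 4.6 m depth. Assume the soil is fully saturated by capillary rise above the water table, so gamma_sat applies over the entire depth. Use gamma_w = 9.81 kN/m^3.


Result: 108.87 kPa

Derivation:
Total stress = gamma_sat * depth
sigma = 20.8 * 5.8 = 120.64 kPa
Pore water pressure u = gamma_w * (depth - d_wt)
u = 9.81 * (5.8 - 4.6) = 11.772 kPa
Effective stress = sigma - u
sigma' = 120.64 - 11.772 = 108.87 kPa


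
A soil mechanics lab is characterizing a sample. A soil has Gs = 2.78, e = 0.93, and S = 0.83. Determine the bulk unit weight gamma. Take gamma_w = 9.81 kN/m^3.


Using gamma = gamma_w * (Gs + S*e) / (1 + e)
Numerator: Gs + S*e = 2.78 + 0.83*0.93 = 3.5519
Denominator: 1 + e = 1 + 0.93 = 1.93
gamma = 9.81 * 3.5519 / 1.93
gamma = 18.054 kN/m^3


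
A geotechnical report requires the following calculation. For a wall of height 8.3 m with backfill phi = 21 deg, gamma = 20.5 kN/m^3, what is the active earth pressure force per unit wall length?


Compute active earth pressure coefficient:
Ka = tan^2(45 - phi/2) = tan^2(34.5) = 0.472355
Compute active force:
Pa = 0.5 * Ka * gamma * H^2
Pa = 0.5 * 0.472355 * 20.5 * 8.3^2
Pa = 333.54 kN/m


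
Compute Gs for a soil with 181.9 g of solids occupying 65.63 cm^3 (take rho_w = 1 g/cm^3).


Using Gs = m_s / (V_s * rho_w)
Since rho_w = 1 g/cm^3:
Gs = 181.9 / 65.63
Gs = 2.772


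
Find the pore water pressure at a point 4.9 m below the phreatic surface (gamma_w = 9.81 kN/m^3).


Result: 48.07 kPa

Derivation:
Using u = gamma_w * h_w
u = 9.81 * 4.9
u = 48.07 kPa


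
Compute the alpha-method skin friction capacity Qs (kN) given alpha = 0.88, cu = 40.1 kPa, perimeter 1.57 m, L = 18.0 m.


Result: 997.24 kN

Derivation:
Using Qs = alpha * cu * perimeter * L
Qs = 0.88 * 40.1 * 1.57 * 18.0
Qs = 997.24 kN


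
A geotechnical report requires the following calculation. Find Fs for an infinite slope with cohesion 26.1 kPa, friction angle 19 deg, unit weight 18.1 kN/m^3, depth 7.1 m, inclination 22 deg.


Using Fs = c / (gamma*H*sin(beta)*cos(beta)) + tan(phi)/tan(beta)
Cohesion contribution = 26.1 / (18.1*7.1*sin(22)*cos(22))
Cohesion contribution = 0.584739
Friction contribution = tan(19)/tan(22) = 0.852241
Fs = 0.584739 + 0.852241
Fs = 1.437


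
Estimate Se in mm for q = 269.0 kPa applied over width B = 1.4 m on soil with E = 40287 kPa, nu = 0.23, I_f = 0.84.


Using Se = q * B * (1 - nu^2) * I_f / E
1 - nu^2 = 1 - 0.23^2 = 0.9471
Se = 269.0 * 1.4 * 0.9471 * 0.84 / 40287
Se = 0.007437 m
Convert to mm: Se = 0.007437 * 1000 = 7.437 mm


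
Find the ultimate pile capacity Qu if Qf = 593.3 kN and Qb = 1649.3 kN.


Result: 2242.6 kN

Derivation:
Using Qu = Qf + Qb
Qu = 593.3 + 1649.3
Qu = 2242.6 kN


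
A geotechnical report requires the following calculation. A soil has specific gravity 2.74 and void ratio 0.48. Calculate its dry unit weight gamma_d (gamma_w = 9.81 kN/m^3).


Using gamma_d = Gs * gamma_w / (1 + e)
gamma_d = 2.74 * 9.81 / (1 + 0.48)
gamma_d = 2.74 * 9.81 / 1.48
gamma_d = 18.162 kN/m^3


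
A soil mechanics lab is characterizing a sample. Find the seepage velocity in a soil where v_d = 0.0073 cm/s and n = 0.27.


Using v_s = v_d / n
v_s = 0.0073 / 0.27
v_s = 0.02704 cm/s


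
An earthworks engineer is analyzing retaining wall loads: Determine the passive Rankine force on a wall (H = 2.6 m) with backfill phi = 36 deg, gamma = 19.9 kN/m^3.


Result: 259.08 kN/m

Derivation:
Compute passive earth pressure coefficient:
Kp = tan^2(45 + phi/2) = tan^2(63.0) = 3.85184
Compute passive force:
Pp = 0.5 * Kp * gamma * H^2
Pp = 0.5 * 3.85184 * 19.9 * 2.6^2
Pp = 259.08 kN/m


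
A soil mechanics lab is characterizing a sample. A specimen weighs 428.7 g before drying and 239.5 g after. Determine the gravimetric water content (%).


Using w = (m_wet - m_dry) / m_dry * 100
m_wet - m_dry = 428.7 - 239.5 = 189.2 g
w = 189.2 / 239.5 * 100
w = 79.0 %


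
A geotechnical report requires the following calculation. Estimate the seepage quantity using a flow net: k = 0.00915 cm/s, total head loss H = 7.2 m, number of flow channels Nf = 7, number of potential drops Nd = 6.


Result: 0.0007686 m^3/s per m

Derivation:
Convert k to m/s for unit consistency with H:
k = 0.00915 cm/s = 0.00915 / 100 m/s = 9.15e-05 m/s
Using q = k * H * Nf / Nd
Nf / Nd = 7 / 6 = 1.1667
q = 9.15e-05 * 7.2 * 1.1667
q = 0.0007686 m^3/s per m


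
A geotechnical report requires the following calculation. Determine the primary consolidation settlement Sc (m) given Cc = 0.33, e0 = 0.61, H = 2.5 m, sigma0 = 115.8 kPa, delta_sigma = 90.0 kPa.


Result: 0.128 m

Derivation:
Using Sc = Cc * H / (1 + e0) * log10((sigma0 + delta_sigma) / sigma0)
Stress ratio = (115.8 + 90.0) / 115.8 = 1.7772
log10(1.7772) = 0.249737
Cc * H / (1 + e0) = 0.33 * 2.5 / (1 + 0.61) = 0.512422
Sc = 0.512422 * 0.249737
Sc = 0.128 m


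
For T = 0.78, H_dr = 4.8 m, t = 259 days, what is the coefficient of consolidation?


Using cv = T * H_dr^2 / t
H_dr^2 = 4.8^2 = 23.04
cv = 0.78 * 23.04 / 259
cv = 0.06939 m^2/day


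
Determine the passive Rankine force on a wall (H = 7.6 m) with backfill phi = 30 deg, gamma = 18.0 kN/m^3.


Compute passive earth pressure coefficient:
Kp = tan^2(45 + phi/2) = tan^2(60.0) = 3
Compute passive force:
Pp = 0.5 * Kp * gamma * H^2
Pp = 0.5 * 3 * 18.0 * 7.6^2
Pp = 1559.52 kN/m


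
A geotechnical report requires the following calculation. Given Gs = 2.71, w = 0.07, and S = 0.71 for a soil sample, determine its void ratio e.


Using the relation e = Gs * w / S
e = 2.71 * 0.07 / 0.71
e = 0.2672


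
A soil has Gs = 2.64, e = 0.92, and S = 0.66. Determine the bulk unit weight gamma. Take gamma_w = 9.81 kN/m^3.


Using gamma = gamma_w * (Gs + S*e) / (1 + e)
Numerator: Gs + S*e = 2.64 + 0.66*0.92 = 3.2472
Denominator: 1 + e = 1 + 0.92 = 1.92
gamma = 9.81 * 3.2472 / 1.92
gamma = 16.591 kN/m^3


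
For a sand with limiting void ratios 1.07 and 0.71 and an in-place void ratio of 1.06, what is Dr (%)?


Result: 2.78 %

Derivation:
Using Dr = (e_max - e) / (e_max - e_min) * 100
e_max - e = 1.07 - 1.06 = 0.01
e_max - e_min = 1.07 - 0.71 = 0.36
Dr = 0.01 / 0.36 * 100
Dr = 2.78 %


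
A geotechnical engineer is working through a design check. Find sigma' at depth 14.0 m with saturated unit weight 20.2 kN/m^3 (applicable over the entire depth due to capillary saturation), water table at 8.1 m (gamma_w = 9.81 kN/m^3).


Total stress = gamma_sat * depth
sigma = 20.2 * 14.0 = 282.8 kPa
Pore water pressure u = gamma_w * (depth - d_wt)
u = 9.81 * (14.0 - 8.1) = 57.879 kPa
Effective stress = sigma - u
sigma' = 282.8 - 57.879 = 224.92 kPa


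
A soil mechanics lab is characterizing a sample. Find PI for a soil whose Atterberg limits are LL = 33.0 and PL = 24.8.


Using PI = LL - PL
PI = 33.0 - 24.8
PI = 8.2


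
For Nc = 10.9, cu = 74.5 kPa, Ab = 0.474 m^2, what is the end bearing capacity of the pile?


Result: 384.91 kN

Derivation:
Using Qb = Nc * cu * Ab
Qb = 10.9 * 74.5 * 0.474
Qb = 384.91 kN


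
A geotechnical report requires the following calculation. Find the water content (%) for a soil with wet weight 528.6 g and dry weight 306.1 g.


Using w = (m_wet - m_dry) / m_dry * 100
m_wet - m_dry = 528.6 - 306.1 = 222.5 g
w = 222.5 / 306.1 * 100
w = 72.69 %


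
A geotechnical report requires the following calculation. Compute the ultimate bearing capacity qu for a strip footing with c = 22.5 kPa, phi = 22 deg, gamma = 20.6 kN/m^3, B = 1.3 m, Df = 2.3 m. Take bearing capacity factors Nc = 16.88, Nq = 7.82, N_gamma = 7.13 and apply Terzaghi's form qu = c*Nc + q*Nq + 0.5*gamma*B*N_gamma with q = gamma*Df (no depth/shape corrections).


Result: 845.78 kPa

Derivation:
Compute qu = c*Nc + gamma*Df*Nq + 0.5*gamma*B*N_gamma
Term 1: 22.5 * 16.88 = 379.8
Term 2: 20.6 * 2.3 * 7.82 = 370.5116
Term 3: 0.5 * 20.6 * 1.3 * 7.13 = 95.4707
qu = 379.8 + 370.5116 + 95.4707
qu = 845.78 kPa


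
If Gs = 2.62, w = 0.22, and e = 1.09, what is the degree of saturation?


Using S = Gs * w / e
S = 2.62 * 0.22 / 1.09
S = 0.5288


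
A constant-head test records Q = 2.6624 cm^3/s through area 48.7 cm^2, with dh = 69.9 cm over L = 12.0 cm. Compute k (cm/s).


Result: 0.009385 cm/s

Derivation:
Compute hydraulic gradient:
i = dh / L = 69.9 / 12.0 = 5.825
Then apply Darcy's law:
k = Q / (A * i)
k = 2.6624 / (48.7 * 5.825)
k = 2.6624 / 283.678
k = 0.009385 cm/s


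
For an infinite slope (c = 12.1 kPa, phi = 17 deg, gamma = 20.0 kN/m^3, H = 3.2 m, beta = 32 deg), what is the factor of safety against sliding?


Result: 0.91

Derivation:
Using Fs = c / (gamma*H*sin(beta)*cos(beta)) + tan(phi)/tan(beta)
Cohesion contribution = 12.1 / (20.0*3.2*sin(32)*cos(32))
Cohesion contribution = 0.420703
Friction contribution = tan(17)/tan(32) = 0.489271
Fs = 0.420703 + 0.489271
Fs = 0.91


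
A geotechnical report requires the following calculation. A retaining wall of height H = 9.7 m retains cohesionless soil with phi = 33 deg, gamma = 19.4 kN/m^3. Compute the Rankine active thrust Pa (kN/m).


Result: 269.06 kN/m

Derivation:
Compute active earth pressure coefficient:
Ka = tan^2(45 - phi/2) = tan^2(28.5) = 0.294801
Compute active force:
Pa = 0.5 * Ka * gamma * H^2
Pa = 0.5 * 0.294801 * 19.4 * 9.7^2
Pa = 269.06 kN/m


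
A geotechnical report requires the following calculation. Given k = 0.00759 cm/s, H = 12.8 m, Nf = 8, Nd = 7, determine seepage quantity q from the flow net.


Convert k to m/s for unit consistency with H:
k = 0.00759 cm/s = 0.00759 / 100 m/s = 7.59e-05 m/s
Using q = k * H * Nf / Nd
Nf / Nd = 8 / 7 = 1.1429
q = 7.59e-05 * 12.8 * 1.1429
q = 0.00111 m^3/s per m


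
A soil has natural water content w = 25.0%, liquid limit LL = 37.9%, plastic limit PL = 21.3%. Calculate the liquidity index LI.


First compute the plasticity index:
PI = LL - PL = 37.9 - 21.3 = 16.6
Then compute the liquidity index:
LI = (w - PL) / PI
LI = (25.0 - 21.3) / 16.6
LI = 0.223


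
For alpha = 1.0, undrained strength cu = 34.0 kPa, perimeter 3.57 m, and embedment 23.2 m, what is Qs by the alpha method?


Result: 2816.02 kN

Derivation:
Using Qs = alpha * cu * perimeter * L
Qs = 1.0 * 34.0 * 3.57 * 23.2
Qs = 2816.02 kN


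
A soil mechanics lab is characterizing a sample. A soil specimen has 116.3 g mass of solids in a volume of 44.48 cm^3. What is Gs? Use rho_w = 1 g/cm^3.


Result: 2.615

Derivation:
Using Gs = m_s / (V_s * rho_w)
Since rho_w = 1 g/cm^3:
Gs = 116.3 / 44.48
Gs = 2.615


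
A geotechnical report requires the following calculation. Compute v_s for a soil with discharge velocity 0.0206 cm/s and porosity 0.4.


Using v_s = v_d / n
v_s = 0.0206 / 0.4
v_s = 0.0515 cm/s


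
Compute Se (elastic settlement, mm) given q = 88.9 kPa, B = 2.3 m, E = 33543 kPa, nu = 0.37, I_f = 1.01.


Using Se = q * B * (1 - nu^2) * I_f / E
1 - nu^2 = 1 - 0.37^2 = 0.8631
Se = 88.9 * 2.3 * 0.8631 * 1.01 / 33543
Se = 0.005314 m
Convert to mm: Se = 0.005314 * 1000 = 5.314 mm


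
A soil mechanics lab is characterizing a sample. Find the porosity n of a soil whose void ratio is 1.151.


Result: 0.5351

Derivation:
Using the relation n = e / (1 + e)
n = 1.151 / (1 + 1.151)
n = 1.151 / 2.151
n = 0.5351


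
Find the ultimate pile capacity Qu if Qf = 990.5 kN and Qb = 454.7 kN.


Using Qu = Qf + Qb
Qu = 990.5 + 454.7
Qu = 1445.2 kN


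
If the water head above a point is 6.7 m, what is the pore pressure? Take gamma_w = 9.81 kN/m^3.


Result: 65.73 kPa

Derivation:
Using u = gamma_w * h_w
u = 9.81 * 6.7
u = 65.73 kPa


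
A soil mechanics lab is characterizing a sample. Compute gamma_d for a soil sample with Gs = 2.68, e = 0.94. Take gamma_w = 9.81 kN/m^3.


Using gamma_d = Gs * gamma_w / (1 + e)
gamma_d = 2.68 * 9.81 / (1 + 0.94)
gamma_d = 2.68 * 9.81 / 1.94
gamma_d = 13.552 kN/m^3


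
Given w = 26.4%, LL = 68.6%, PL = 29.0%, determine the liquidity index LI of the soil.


First compute the plasticity index:
PI = LL - PL = 68.6 - 29.0 = 39.6
Then compute the liquidity index:
LI = (w - PL) / PI
LI = (26.4 - 29.0) / 39.6
LI = -0.066


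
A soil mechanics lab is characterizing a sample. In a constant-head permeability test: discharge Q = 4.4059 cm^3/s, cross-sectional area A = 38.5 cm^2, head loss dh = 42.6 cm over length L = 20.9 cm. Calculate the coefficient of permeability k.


Result: 0.056145 cm/s

Derivation:
Compute hydraulic gradient:
i = dh / L = 42.6 / 20.9 = 2.03828
Then apply Darcy's law:
k = Q / (A * i)
k = 4.4059 / (38.5 * 2.03828)
k = 4.4059 / 78.4737
k = 0.056145 cm/s


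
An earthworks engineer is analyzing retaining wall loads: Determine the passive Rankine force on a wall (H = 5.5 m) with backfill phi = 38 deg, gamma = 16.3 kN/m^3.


Result: 1036.38 kN/m

Derivation:
Compute passive earth pressure coefficient:
Kp = tan^2(45 + phi/2) = tan^2(64.0) = 4.203746
Compute passive force:
Pp = 0.5 * Kp * gamma * H^2
Pp = 0.5 * 4.203746 * 16.3 * 5.5^2
Pp = 1036.38 kN/m


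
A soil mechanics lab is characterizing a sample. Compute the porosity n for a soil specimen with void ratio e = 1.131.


Result: 0.5307

Derivation:
Using the relation n = e / (1 + e)
n = 1.131 / (1 + 1.131)
n = 1.131 / 2.131
n = 0.5307


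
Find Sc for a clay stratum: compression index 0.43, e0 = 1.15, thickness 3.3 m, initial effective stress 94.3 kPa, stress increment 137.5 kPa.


Using Sc = Cc * H / (1 + e0) * log10((sigma0 + delta_sigma) / sigma0)
Stress ratio = (94.3 + 137.5) / 94.3 = 2.45811
log10(2.45811) = 0.390602
Cc * H / (1 + e0) = 0.43 * 3.3 / (1 + 1.15) = 0.66
Sc = 0.66 * 0.390602
Sc = 0.2578 m


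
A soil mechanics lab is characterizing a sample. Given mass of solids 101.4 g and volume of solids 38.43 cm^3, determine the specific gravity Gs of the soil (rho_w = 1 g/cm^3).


Using Gs = m_s / (V_s * rho_w)
Since rho_w = 1 g/cm^3:
Gs = 101.4 / 38.43
Gs = 2.639


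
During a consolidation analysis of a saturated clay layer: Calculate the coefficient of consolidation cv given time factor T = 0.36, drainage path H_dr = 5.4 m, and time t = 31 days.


Using cv = T * H_dr^2 / t
H_dr^2 = 5.4^2 = 29.16
cv = 0.36 * 29.16 / 31
cv = 0.33863 m^2/day


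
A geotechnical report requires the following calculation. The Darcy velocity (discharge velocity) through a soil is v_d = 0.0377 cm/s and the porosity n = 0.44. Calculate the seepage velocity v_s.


Result: 0.08568 cm/s

Derivation:
Using v_s = v_d / n
v_s = 0.0377 / 0.44
v_s = 0.08568 cm/s


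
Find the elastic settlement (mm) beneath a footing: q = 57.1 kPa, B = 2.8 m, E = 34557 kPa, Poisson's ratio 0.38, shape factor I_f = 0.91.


Result: 3.602 mm

Derivation:
Using Se = q * B * (1 - nu^2) * I_f / E
1 - nu^2 = 1 - 0.38^2 = 0.8556
Se = 57.1 * 2.8 * 0.8556 * 0.91 / 34557
Se = 0.003602 m
Convert to mm: Se = 0.003602 * 1000 = 3.602 mm


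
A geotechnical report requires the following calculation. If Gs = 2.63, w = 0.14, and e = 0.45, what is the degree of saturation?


Using S = Gs * w / e
S = 2.63 * 0.14 / 0.45
S = 0.8182


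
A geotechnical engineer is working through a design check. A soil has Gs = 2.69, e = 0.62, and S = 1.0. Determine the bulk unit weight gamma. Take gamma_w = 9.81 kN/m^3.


Using gamma = gamma_w * (Gs + S*e) / (1 + e)
Numerator: Gs + S*e = 2.69 + 1.0*0.62 = 3.31
Denominator: 1 + e = 1 + 0.62 = 1.62
gamma = 9.81 * 3.31 / 1.62
gamma = 20.044 kN/m^3


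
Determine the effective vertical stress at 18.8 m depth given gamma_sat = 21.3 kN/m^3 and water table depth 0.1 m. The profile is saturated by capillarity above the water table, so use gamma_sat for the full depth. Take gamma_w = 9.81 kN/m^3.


Total stress = gamma_sat * depth
sigma = 21.3 * 18.8 = 400.44 kPa
Pore water pressure u = gamma_w * (depth - d_wt)
u = 9.81 * (18.8 - 0.1) = 183.447 kPa
Effective stress = sigma - u
sigma' = 400.44 - 183.447 = 216.99 kPa


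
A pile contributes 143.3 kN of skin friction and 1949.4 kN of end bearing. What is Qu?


Using Qu = Qf + Qb
Qu = 143.3 + 1949.4
Qu = 2092.7 kN


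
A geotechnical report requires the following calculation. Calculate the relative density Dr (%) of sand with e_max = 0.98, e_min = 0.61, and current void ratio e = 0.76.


Using Dr = (e_max - e) / (e_max - e_min) * 100
e_max - e = 0.98 - 0.76 = 0.22
e_max - e_min = 0.98 - 0.61 = 0.37
Dr = 0.22 / 0.37 * 100
Dr = 59.46 %


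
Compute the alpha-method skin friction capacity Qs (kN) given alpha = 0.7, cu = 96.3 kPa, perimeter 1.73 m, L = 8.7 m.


Using Qs = alpha * cu * perimeter * L
Qs = 0.7 * 96.3 * 1.73 * 8.7
Qs = 1014.59 kN


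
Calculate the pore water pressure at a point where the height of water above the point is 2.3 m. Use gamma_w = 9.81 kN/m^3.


Using u = gamma_w * h_w
u = 9.81 * 2.3
u = 22.56 kPa


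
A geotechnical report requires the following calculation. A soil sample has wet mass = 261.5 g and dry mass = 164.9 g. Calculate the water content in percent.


Using w = (m_wet - m_dry) / m_dry * 100
m_wet - m_dry = 261.5 - 164.9 = 96.6 g
w = 96.6 / 164.9 * 100
w = 58.58 %


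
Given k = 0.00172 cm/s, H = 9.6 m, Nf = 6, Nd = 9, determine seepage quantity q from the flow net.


Result: 0.0001101 m^3/s per m

Derivation:
Convert k to m/s for unit consistency with H:
k = 0.00172 cm/s = 0.00172 / 100 m/s = 1.72e-05 m/s
Using q = k * H * Nf / Nd
Nf / Nd = 6 / 9 = 0.6667
q = 1.72e-05 * 9.6 * 0.6667
q = 0.0001101 m^3/s per m


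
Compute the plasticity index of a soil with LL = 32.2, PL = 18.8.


Using PI = LL - PL
PI = 32.2 - 18.8
PI = 13.4


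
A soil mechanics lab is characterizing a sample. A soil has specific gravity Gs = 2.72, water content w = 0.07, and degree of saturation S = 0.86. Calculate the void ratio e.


Using the relation e = Gs * w / S
e = 2.72 * 0.07 / 0.86
e = 0.2214
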